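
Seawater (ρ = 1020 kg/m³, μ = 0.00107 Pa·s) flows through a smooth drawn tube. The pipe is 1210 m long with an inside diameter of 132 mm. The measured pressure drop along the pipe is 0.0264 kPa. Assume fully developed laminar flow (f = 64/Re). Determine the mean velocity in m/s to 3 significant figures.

V ≈ 0.0111 m/s

For laminar flow, f = 64/Re with Re = ρVD/μ, so Darcy-Weisbach reduces to ΔP = 32μLV/D². Solving for V: V = ΔP·D²/(32μL) = 26.4·(0.132)²/(32·0.00107·1210) = 0.0111 m/s.
Check: Re = ρVD/μ = 1020·0.0111·0.132/0.00107 = 1397 < 2300, so the laminar assumption holds.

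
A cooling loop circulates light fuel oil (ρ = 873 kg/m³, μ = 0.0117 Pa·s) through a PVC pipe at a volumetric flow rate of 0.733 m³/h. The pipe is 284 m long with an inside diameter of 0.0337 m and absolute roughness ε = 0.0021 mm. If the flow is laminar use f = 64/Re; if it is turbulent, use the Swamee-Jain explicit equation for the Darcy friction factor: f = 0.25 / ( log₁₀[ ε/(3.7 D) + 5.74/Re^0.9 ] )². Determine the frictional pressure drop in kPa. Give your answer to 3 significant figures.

Q = 0.733 m³/h = 0.733/3600 = 0.0002036 m³/s.
Cross-sectional area A = πD²/4 = π(0.0337)²/4 = 0.000892 m²; mean velocity V = Q/A = 0.0002036/0.000892 = 0.2283 m/s.
Reynolds number Re = ρVD/μ = 873 · 0.2283 · 0.0337 / 0.0117 = 574.
Re < 2300 → laminar flow, so f = 64/Re = 64/574 = 0.1115 (the turbulent correlation is not needed).
Darcy-Weisbach: ΔP = f(L/D)(ρV²/2) = 0.1115·(284/0.0337)·(873·0.2283²/2) = 0.1115·8427·22.75 = 2.137e+04 Pa.
ΔP = 2.137e+04 Pa = 21.4 kPa.

ΔP ≈ 21.4 kPa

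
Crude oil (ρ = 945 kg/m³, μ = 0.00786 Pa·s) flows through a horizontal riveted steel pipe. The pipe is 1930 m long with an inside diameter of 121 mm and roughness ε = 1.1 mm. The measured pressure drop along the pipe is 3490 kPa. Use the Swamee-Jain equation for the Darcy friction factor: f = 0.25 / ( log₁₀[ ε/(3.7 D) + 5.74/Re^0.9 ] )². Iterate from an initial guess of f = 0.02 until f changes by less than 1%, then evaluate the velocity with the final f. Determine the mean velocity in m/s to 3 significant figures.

Rearranging Darcy-Weisbach: V = √(2·ΔP·D/(f·L·ρ)). With ε/D = 0.0011/0.121 = 0.00909, iterate starting from f = 0.02:
  f = 0.02 → V = √(2·3.49e+06·0.121/(0.02·1930·945)) = 4.812 m/s; Re = ρVD/μ = 7e+04; f → 0.03793
  f = 0.03793 → V = 3.494 m/s; Re = 5.083e+04; f → 0.03832
  f = 0.03832 → V = 3.476 m/s; Re = 5.057e+04; f → 0.03833
Converged (Δf/f < 1%). With the final f = 0.03833: V = √(2·3.49e+06·0.121/(0.03833·1930·945)) = 3.476 m/s.

V ≈ 3.48 m/s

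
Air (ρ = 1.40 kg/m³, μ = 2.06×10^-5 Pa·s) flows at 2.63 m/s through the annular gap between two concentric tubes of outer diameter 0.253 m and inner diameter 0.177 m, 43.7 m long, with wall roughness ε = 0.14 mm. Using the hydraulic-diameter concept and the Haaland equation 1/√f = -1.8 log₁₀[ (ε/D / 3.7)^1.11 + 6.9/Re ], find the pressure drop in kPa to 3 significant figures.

Hydraulic diameter D_h = 4A/P = D_o - D_i = 0.253 - 0.177 = 0.076 m.
Re = ρVD_h/μ = 1.4·2.63·0.076/2.06e-05 = 1.358e+04.
ε/D_h = 0.00014/0.076 = 0.00184; Haaland gives 1/√f = -1.8 log₁₀[0.000216+0.000508] = 5.653, so f = 0.03129.
ΔP = f(L/D_h)(ρV²/2) = 0.03129·43.7/0.076·4.842 = 87.12 Pa.
ΔP = 0.0871 kPa.

ΔP ≈ 0.0871 kPa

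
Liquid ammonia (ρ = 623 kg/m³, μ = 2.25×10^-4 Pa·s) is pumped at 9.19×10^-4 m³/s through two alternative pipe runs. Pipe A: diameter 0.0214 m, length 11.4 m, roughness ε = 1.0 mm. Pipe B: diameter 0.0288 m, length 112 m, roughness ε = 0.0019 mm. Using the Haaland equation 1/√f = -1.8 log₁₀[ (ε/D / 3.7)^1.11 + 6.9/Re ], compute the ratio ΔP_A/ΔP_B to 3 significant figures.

ΔP_A/ΔP_B ≈ 1.77

Pipe A: V = Q/A = 0.000919/0.0003597 = 2.555 m/s; Re = 1.514e+05; ε/D = 0.0467; Haaland → f = 0.06966; ΔP_A = f(L/D)(ρV²/2) = 7.546e+04 Pa.
Pipe B: V = Q/A = 0.000919/0.0006514 = 1.411 m/s; Re = 1.125e+05; ε/D = 6.6e-05; Haaland → f = 0.0177; ΔP_B = f(L/D)(ρV²/2) = 4.267e+04 Pa.
ΔP_A/ΔP_B = 7.546e+04/4.267e+04 = 1.77.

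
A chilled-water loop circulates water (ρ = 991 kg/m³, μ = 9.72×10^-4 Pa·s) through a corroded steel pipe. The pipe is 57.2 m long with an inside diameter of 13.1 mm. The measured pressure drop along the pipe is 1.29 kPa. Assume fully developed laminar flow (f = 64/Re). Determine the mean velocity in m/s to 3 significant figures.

For laminar flow, f = 64/Re with Re = ρVD/μ, so Darcy-Weisbach reduces to ΔP = 32μLV/D². Solving for V: V = ΔP·D²/(32μL) = 1290·(0.0131)²/(32·0.000972·57.2) = 0.1244 m/s.
Check: Re = ρVD/μ = 991·0.1244·0.0131/0.000972 = 1662 < 2300, so the laminar assumption holds.

V ≈ 0.124 m/s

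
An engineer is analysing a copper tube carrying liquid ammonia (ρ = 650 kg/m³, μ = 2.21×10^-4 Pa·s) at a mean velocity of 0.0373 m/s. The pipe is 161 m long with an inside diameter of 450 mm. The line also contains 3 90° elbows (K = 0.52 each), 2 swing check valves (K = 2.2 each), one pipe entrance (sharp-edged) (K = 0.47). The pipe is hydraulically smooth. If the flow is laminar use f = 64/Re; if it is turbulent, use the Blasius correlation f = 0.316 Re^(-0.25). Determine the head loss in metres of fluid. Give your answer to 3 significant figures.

h_f ≈ 9.94×10^-4 m

Reynolds number Re = ρVD/μ = 650 · 0.0373 · 0.45 / 0.000221 = 4.937e+04.
Re > 4000 → turbulent. Smooth-pipe (Blasius): f = 0.316 Re^(-0.25) = 0.316/(4.937e+04)^0.25 = 0.0212.
Total minor-loss coefficient ΣK = 3·0.52 + 2·2.2 + 1·0.47 = 6.43.
ΔP = [f·L/D + ΣK]·(ρV²/2) = [0.0212·161/0.45 + 6.43]·(650·0.0373²/2) = [7.585 + 6.43]·0.4522 = 6.337 Pa.
Head loss h_f = ΔP/(ρg) = 6.337/(650·9.81) = 9.94×10^-4 m.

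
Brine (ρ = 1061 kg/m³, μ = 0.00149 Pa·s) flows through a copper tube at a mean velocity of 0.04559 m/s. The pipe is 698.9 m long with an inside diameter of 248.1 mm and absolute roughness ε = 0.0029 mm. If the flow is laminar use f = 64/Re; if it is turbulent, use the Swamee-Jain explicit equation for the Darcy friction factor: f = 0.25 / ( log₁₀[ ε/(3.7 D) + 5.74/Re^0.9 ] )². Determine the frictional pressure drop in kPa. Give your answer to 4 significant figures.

ΔP ≈ 0.1023 kPa

Reynolds number Re = ρVD/μ = 1061 · 0.04559 · 0.2481 / 0.00149 = 8054.
Re > 4000 → turbulent. Relative roughness ε/D = 2.9e-06/0.2481 = 1.17e-05. Swamee-Jain: f = 0.25/(log₁₀[1.17e-05/3.7 + 5.74/8054^0.9])² = 0.25/(log₁₀[3.16e-06 + 0.00175])² = 0.25/(-2.756)² = 0.03292.
Darcy-Weisbach: ΔP = f(L/D)(ρV²/2) = 0.03292·(698.9/0.2481)·(1061·0.04559²/2) = 0.03292·2817·1.103 = 102.3 Pa.
ΔP = 102.3 Pa = 0.1023 kPa.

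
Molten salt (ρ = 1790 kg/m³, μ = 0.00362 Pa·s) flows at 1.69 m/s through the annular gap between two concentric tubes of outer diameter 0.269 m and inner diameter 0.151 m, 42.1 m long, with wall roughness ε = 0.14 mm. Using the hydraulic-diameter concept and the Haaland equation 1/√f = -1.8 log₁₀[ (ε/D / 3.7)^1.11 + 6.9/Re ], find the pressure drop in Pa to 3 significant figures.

Hydraulic diameter D_h = 4A/P = D_o - D_i = 0.269 - 0.151 = 0.118 m.
Re = ρVD_h/μ = 1790·1.69·0.118/0.00362 = 9.861e+04.
ε/D_h = 0.00014/0.118 = 0.00119; Haaland gives 1/√f = -1.8 log₁₀[0.000132+7e-05] = 6.649, so f = 0.02262.
ΔP = f(L/D_h)(ρV²/2) = 0.02262·42.1/0.118·2556 = 2.063e+04 Pa.

ΔP ≈ 20600 Pa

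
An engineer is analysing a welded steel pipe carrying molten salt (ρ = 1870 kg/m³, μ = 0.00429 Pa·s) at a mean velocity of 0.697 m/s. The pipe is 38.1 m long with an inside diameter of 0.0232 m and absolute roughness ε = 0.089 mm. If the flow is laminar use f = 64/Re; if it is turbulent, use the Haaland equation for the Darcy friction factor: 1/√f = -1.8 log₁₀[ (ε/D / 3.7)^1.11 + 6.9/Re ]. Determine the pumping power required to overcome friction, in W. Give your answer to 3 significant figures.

P ≈ 8.45 W

Reynolds number Re = ρVD/μ = 1870 · 0.697 · 0.0232 / 0.00429 = 7049.
Re > 4000 → turbulent. Relative roughness ε/D = 8.9e-05/0.0232 = 0.00384. Haaland: 1/√f = -1.8 log₁₀[(0.00384/3.7)^1.11 + 6.9/7049] = -1.8 log₁₀[0.000487 + 0.000979] = 5.101, so f = 0.03843.
Darcy-Weisbach: ΔP = f(L/D)(ρV²/2) = 0.03843·(38.1/0.0232)·(1870·0.697²/2) = 0.03843·1642·454.2 = 2.867e+04 Pa.
Q = V·A = 0.697·0.0004227 = 0.0002946 m³/s.
Pumping power P = QΔP = 0.0002946·2.867e+04 = 8.447 W = 8.45 W.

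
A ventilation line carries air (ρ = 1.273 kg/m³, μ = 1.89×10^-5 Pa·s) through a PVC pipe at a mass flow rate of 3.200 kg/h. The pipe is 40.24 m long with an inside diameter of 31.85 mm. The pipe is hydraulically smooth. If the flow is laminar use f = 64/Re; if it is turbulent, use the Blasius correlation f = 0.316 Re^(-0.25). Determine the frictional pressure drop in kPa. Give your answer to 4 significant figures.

ṁ = 3.200 kg/h = 3.200/3600 = 0.0008889 kg/s.
A = πD²/4 = π(0.03185)²/4 = 0.0007967 m²; mean velocity V = ṁ/(ρA) = 0.0008889/(1.273 · 0.0007967) = 0.8764 m/s.
Reynolds number Re = ρVD/μ = 1.273 · 0.8764 · 0.03185 / 1.89e-05 = 1880.
Re < 2300 → laminar flow, so f = 64/Re = 64/1880 = 0.03404 (the turbulent correlation is not needed).
Darcy-Weisbach: ΔP = f(L/D)(ρV²/2) = 0.03404·(40.24/0.03185)·(1.273·0.8764²/2) = 0.03404·1263·0.4889 = 21.03 Pa.
ΔP = 21.03 Pa = 0.02103 kPa.

ΔP ≈ 0.02103 kPa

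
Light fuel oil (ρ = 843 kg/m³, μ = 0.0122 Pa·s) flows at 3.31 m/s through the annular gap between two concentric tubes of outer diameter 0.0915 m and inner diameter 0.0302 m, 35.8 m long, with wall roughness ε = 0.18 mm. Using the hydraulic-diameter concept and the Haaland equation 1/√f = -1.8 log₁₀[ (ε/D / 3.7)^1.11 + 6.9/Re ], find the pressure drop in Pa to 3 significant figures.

Hydraulic diameter D_h = 4A/P = D_o - D_i = 0.0915 - 0.0302 = 0.0613 m.
Re = ρVD_h/μ = 843·3.31·0.0613/0.0122 = 1.402e+04.
ε/D_h = 0.00018/0.0613 = 0.00294; Haaland gives 1/√f = -1.8 log₁₀[0.000362+0.000492] = 5.523, so f = 0.03278.
ΔP = f(L/D_h)(ρV²/2) = 0.03278·35.8/0.0613·4618 = 8.84e+04 Pa.

ΔP ≈ 88400 Pa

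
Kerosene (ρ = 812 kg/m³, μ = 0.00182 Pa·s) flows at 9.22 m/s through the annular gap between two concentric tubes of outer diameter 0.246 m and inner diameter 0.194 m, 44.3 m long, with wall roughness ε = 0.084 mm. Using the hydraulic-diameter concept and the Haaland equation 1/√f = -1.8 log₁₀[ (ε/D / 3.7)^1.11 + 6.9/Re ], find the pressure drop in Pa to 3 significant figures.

ΔP ≈ 677000 Pa

Hydraulic diameter D_h = 4A/P = D_o - D_i = 0.246 - 0.194 = 0.052 m.
Re = ρVD_h/μ = 812·9.22·0.052/0.00182 = 2.139e+05.
ε/D_h = 8.4e-05/0.052 = 0.00162; Haaland gives 1/√f = -1.8 log₁₀[0.000186+3.23e-05] = 6.588, so f = 0.02304.
ΔP = f(L/D_h)(ρV²/2) = 0.02304·44.3/0.052·3.451e+04 = 6.774e+05 Pa.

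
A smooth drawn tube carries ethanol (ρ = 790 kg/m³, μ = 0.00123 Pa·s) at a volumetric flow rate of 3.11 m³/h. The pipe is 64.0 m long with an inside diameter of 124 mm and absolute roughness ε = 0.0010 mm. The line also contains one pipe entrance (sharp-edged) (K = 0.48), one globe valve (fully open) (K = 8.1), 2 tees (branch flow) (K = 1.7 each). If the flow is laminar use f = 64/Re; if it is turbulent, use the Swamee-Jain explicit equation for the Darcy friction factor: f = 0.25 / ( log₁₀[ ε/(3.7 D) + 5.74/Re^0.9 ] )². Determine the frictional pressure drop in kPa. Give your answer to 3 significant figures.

Q = 3.11 m³/h = 3.11/3600 = 0.0008639 m³/s.
Cross-sectional area A = πD²/4 = π(0.124)²/4 = 0.01208 m²; mean velocity V = Q/A = 0.0008639/0.01208 = 0.07154 m/s.
Reynolds number Re = ρVD/μ = 790 · 0.07154 · 0.124 / 0.00123 = 5697.
Re > 4000 → turbulent. Relative roughness ε/D = 1e-06/0.124 = 8.06e-06. Swamee-Jain: f = 0.25/(log₁₀[8.06e-06/3.7 + 5.74/5697^0.9])² = 0.25/(log₁₀[2.18e-06 + 0.00239])² = 0.25/(-2.621)² = 0.0364.
Total minor-loss coefficient ΣK = 1·0.48 + 1·8.1 + 2·1.7 = 12.
ΔP = [f·L/D + ΣK]·(ρV²/2) = [0.0364·64/0.124 + 12]·(790·0.07154²/2) = [18.79 + 12]·2.021 = 62.19 Pa.
ΔP = 62.19 Pa = 0.0622 kPa.

ΔP ≈ 0.0622 kPa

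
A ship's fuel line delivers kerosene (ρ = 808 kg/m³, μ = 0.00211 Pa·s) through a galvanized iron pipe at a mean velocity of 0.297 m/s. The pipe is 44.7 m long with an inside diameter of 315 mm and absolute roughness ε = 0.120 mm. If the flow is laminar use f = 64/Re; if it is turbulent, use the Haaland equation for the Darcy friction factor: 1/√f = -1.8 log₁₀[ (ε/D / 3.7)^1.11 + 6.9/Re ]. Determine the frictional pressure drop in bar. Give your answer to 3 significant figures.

ΔP ≈ 0.00118 bar

Reynolds number Re = ρVD/μ = 808 · 0.297 · 0.315 / 0.00211 = 3.583e+04.
Re > 4000 → turbulent. Relative roughness ε/D = 0.00012/0.315 = 0.000381. Haaland: 1/√f = -1.8 log₁₀[(0.000381/3.7)^1.11 + 6.9/3.583e+04] = -1.8 log₁₀[3.75e-05 + 0.000193] = 6.549, so f = 0.02332.
Darcy-Weisbach: ΔP = f(L/D)(ρV²/2) = 0.02332·(44.7/0.315)·(808·0.297²/2) = 0.02332·141.9·35.64 = 117.9 Pa.
ΔP = 117.9 Pa = 0.00118 bar.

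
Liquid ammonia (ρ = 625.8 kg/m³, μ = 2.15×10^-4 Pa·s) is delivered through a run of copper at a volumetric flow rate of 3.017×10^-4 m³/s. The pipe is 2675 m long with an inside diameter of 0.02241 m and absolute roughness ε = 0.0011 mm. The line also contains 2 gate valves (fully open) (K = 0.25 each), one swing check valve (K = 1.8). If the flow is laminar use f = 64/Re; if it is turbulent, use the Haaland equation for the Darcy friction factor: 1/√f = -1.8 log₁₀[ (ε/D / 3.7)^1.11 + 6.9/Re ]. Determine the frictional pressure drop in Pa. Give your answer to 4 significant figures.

ΔP ≈ 456100 Pa

Cross-sectional area A = πD²/4 = π(0.02241)²/4 = 0.0003944 m²; mean velocity V = Q/A = 0.0003017/0.0003944 = 0.7649 m/s.
Reynolds number Re = ρVD/μ = 625.8 · 0.7649 · 0.02241 / 0.000215 = 4.989e+04.
Re > 4000 → turbulent. Relative roughness ε/D = 1.1e-06/0.02241 = 4.91e-05. Haaland: 1/√f = -1.8 log₁₀[(4.91e-05/3.7)^1.11 + 6.9/4.989e+04] = -1.8 log₁₀[3.86e-06 + 0.000138] = 6.925, so f = 0.02085.
Total minor-loss coefficient ΣK = 2·0.25 + 1·1.8 = 2.3.
ΔP = [f·L/D + ΣK]·(ρV²/2) = [0.02085·2675/0.02241 + 2.3]·(625.8·0.7649²/2) = [2489 + 2.3]·183.1 = 4.561e+05 Pa.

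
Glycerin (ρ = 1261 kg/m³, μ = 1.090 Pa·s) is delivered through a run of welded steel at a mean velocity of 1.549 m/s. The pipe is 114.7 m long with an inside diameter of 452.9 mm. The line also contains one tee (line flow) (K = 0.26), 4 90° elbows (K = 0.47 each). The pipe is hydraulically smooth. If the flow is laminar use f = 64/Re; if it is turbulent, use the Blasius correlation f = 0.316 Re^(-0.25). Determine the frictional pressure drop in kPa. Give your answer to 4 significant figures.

Reynolds number Re = ρVD/μ = 1261 · 1.549 · 0.4529 / 1.09 = 811.6.
Re < 2300 → laminar flow, so f = 64/Re = 64/811.6 = 0.07886 (the turbulent correlation is not needed).
Total minor-loss coefficient ΣK = 1·0.26 + 4·0.47 = 2.14.
ΔP = [f·L/D + ΣK]·(ρV²/2) = [0.07886·114.7/0.4529 + 2.14]·(1261·1.549²/2) = [19.97 + 2.14]·1513 = 3.345e+04 Pa.
ΔP = 3.345e+04 Pa = 33.45 kPa.

ΔP ≈ 33.45 kPa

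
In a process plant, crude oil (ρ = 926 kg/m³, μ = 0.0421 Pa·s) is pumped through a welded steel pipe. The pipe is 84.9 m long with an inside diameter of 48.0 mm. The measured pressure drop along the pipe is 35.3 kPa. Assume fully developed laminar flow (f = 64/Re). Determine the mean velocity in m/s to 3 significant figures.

V ≈ 0.711 m/s

For laminar flow, f = 64/Re with Re = ρVD/μ, so Darcy-Weisbach reduces to ΔP = 32μLV/D². Solving for V: V = ΔP·D²/(32μL) = 3.53e+04·(0.048)²/(32·0.0421·84.9) = 0.7111 m/s.
Check: Re = ρVD/μ = 926·0.7111·0.048/0.0421 = 750.7 < 2300, so the laminar assumption holds.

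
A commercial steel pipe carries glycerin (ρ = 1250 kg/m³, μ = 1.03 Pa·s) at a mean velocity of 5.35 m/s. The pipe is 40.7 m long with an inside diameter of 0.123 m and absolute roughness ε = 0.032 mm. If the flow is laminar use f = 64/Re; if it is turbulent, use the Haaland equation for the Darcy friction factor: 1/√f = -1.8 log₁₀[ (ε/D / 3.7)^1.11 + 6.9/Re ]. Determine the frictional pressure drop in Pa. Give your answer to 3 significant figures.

ΔP ≈ 474000 Pa

Reynolds number Re = ρVD/μ = 1250 · 5.35 · 0.123 / 1.03 = 798.6.
Re < 2300 → laminar flow, so f = 64/Re = 64/798.6 = 0.08014 (the turbulent correlation is not needed).
Darcy-Weisbach: ΔP = f(L/D)(ρV²/2) = 0.08014·(40.7/0.123)·(1250·5.35²/2) = 0.08014·330.9·1.789e+04 = 4.744e+05 Pa.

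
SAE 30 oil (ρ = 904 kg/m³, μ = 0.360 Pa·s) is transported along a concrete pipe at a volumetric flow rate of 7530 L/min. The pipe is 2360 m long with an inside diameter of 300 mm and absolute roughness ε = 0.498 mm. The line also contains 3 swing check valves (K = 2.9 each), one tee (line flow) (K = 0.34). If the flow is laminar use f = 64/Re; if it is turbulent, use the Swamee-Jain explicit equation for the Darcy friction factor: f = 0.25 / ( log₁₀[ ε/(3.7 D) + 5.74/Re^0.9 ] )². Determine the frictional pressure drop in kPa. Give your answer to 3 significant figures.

Q = 7530 L/min = 7530/60000 = 0.1255 m³/s.
Cross-sectional area A = πD²/4 = π(0.3)²/4 = 0.07069 m²; mean velocity V = Q/A = 0.1255/0.07069 = 1.775 m/s.
Reynolds number Re = ρVD/μ = 904 · 1.775 · 0.3 / 0.36 = 1338.
Re < 2300 → laminar flow, so f = 64/Re = 64/1338 = 0.04785 (the turbulent correlation is not needed).
Total minor-loss coefficient ΣK = 3·2.9 + 1·0.34 = 9.04.
ΔP = [f·L/D + ΣK]·(ρV²/2) = [0.04785·2360/0.3 + 9.04]·(904·1.775²/2) = [376.4 + 9.04]·1425 = 5.492e+05 Pa.
ΔP = 5.492e+05 Pa = 549 kPa.

ΔP ≈ 549 kPa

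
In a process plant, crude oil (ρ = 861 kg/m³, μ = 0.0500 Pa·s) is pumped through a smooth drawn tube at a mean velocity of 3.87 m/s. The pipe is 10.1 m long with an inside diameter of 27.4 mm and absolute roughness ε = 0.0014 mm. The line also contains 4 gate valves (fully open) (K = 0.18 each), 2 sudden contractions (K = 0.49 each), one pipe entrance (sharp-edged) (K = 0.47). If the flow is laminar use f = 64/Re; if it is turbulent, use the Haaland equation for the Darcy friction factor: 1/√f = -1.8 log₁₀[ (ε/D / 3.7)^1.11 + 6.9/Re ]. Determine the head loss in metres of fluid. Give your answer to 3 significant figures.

h_f ≈ 11.5 m

Reynolds number Re = ρVD/μ = 861 · 3.87 · 0.0274 / 0.05 = 1826.
Re < 2300 → laminar flow, so f = 64/Re = 64/1826 = 0.03505 (the turbulent correlation is not needed).
Total minor-loss coefficient ΣK = 4·0.18 + 2·0.49 + 1·0.47 = 2.17.
ΔP = [f·L/D + ΣK]·(ρV²/2) = [0.03505·10.1/0.0274 + 2.17]·(861·3.87²/2) = [12.92 + 2.17]·6448 = 9.729e+04 Pa.
Head loss h_f = ΔP/(ρg) = 9.729e+04/(861·9.81) = 11.5 m.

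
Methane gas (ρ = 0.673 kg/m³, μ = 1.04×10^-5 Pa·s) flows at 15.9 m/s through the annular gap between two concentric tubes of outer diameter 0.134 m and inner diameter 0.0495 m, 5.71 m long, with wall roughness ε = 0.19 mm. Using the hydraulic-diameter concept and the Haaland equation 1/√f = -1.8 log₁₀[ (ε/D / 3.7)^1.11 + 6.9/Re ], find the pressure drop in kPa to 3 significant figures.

ΔP ≈ 0.148 kPa

Hydraulic diameter D_h = 4A/P = D_o - D_i = 0.134 - 0.0495 = 0.0845 m.
Re = ρVD_h/μ = 0.673·15.9·0.0845/1.04e-05 = 8.694e+04.
ε/D_h = 0.00019/0.0845 = 0.00225; Haaland gives 1/√f = -1.8 log₁₀[0.000269+7.94e-05] = 6.224, so f = 0.02581.
ΔP = f(L/D_h)(ρV²/2) = 0.02581·5.71/0.0845·85.07 = 148.4 Pa.
ΔP = 0.148 kPa.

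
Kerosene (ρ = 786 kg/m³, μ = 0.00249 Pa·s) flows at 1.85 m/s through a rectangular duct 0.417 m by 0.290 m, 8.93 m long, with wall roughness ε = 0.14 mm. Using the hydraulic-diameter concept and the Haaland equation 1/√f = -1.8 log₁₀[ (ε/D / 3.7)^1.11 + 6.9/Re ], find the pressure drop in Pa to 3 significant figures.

ΔP ≈ 637 Pa

Hydraulic diameter D_h = 4A/P = 4·(0.417·0.29)/(2·(0.417+0.29)) = 0.4837/1.414 = 0.3421 m.
Re = ρVD_h/μ = 786·1.85·0.3421/0.00249 = 1.998e+05.
ε/D_h = 0.00014/0.3421 = 0.000409; Haaland gives 1/√f = -1.8 log₁₀[4.06e-05+3.45e-05] = 7.423, so f = 0.01815.
ΔP = f(L/D_h)(ρV²/2) = 0.01815·8.93/0.3421·1345 = 637.1 Pa.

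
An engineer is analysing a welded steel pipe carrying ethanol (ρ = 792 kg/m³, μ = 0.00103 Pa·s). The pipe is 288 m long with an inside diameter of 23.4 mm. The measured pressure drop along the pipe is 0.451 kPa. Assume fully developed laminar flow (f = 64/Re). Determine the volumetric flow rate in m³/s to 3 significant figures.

Q ≈ 1.12×10^-5 m³/s

For laminar flow, f = 64/Re with Re = ρVD/μ, so Darcy-Weisbach reduces to ΔP = 32μLV/D². Solving for V: V = ΔP·D²/(32μL) = 451·(0.0234)²/(32·0.00103·288) = 0.02602 m/s.
Check: Re = ρVD/μ = 792·0.02602·0.0234/0.00103 = 468.1 < 2300, so the laminar assumption holds.
Q = V·A = 0.02602·(π/4·0.0234²) = 1.119e-05 m³/s = 1.12×10^-5 m³/s.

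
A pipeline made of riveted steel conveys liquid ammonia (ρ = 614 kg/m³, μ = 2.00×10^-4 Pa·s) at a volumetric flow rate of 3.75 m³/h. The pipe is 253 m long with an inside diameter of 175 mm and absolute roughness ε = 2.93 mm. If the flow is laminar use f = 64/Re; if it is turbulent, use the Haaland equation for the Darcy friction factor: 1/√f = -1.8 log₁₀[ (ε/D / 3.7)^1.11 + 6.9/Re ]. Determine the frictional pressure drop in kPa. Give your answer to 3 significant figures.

Q = 3.75 m³/h = 3.75/3600 = 0.001042 m³/s.
Cross-sectional area A = πD²/4 = π(0.175)²/4 = 0.02405 m²; mean velocity V = Q/A = 0.001042/0.02405 = 0.04331 m/s.
Reynolds number Re = ρVD/μ = 614 · 0.04331 · 0.175 / 0.0002 = 2.327e+04.
Re > 4000 → turbulent. Relative roughness ε/D = 0.00293/0.175 = 0.0167. Haaland: 1/√f = -1.8 log₁₀[(0.0167/3.7)^1.11 + 6.9/2.327e+04] = -1.8 log₁₀[0.0025 + 0.000297] = 4.596, so f = 0.04733.
Darcy-Weisbach: ΔP = f(L/D)(ρV²/2) = 0.04733·(253/0.175)·(614·0.04331²/2) = 0.04733·1446·0.5758 = 39.4 Pa.
ΔP = 39.4 Pa = 0.0394 kPa.

ΔP ≈ 0.0394 kPa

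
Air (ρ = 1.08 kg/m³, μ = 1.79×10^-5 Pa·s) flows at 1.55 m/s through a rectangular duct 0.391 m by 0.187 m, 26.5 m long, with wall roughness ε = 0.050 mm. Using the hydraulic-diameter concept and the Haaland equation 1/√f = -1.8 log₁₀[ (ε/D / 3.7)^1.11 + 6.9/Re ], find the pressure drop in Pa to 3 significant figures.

Hydraulic diameter D_h = 4A/P = 4·(0.391·0.187)/(2·(0.391+0.187)) = 0.2925/1.156 = 0.253 m.
Re = ρVD_h/μ = 1.08·1.55·0.253/1.79e-05 = 2.366e+04.
ε/D_h = 5e-05/0.253 = 0.000198; Haaland gives 1/√f = -1.8 log₁₀[1.81e-05+0.000292] = 6.316, so f = 0.02507.
ΔP = f(L/D_h)(ρV²/2) = 0.02507·26.5/0.253·1.297 = 3.406 Pa.

ΔP ≈ 3.41 Pa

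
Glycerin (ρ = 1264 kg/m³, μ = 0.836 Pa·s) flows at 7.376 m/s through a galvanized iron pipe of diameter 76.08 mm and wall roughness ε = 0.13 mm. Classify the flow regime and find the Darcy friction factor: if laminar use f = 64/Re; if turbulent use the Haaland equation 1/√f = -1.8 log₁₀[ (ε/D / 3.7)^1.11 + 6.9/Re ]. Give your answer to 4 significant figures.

f ≈ 0.07543

Re = ρVD/μ = 1264·7.376·0.07608/0.836 = 848.5.
Re < 2300 → laminar, so f = 64/Re = 0.07543 (roughness is irrelevant in laminar flow).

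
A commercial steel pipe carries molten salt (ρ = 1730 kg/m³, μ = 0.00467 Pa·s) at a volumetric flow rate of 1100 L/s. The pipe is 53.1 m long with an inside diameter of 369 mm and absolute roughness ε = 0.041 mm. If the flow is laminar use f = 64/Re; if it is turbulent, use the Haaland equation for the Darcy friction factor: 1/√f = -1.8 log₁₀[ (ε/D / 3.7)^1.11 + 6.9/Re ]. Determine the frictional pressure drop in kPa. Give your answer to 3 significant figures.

ΔP ≈ 174 kPa

Q = 1100 L/s = 1100/1000 = 1.1 m³/s.
Cross-sectional area A = πD²/4 = π(0.369)²/4 = 0.1069 m²; mean velocity V = Q/A = 1.1/0.1069 = 10.29 m/s.
Reynolds number Re = ρVD/μ = 1730 · 10.29 · 0.369 / 0.00467 = 1.406e+06.
Re > 4000 → turbulent. Relative roughness ε/D = 4.1e-05/0.369 = 0.000111. Haaland: 1/√f = -1.8 log₁₀[(0.000111/3.7)^1.11 + 6.9/1.406e+06] = -1.8 log₁₀[9.55e-06 + 4.91e-06] = 8.712, so f = 0.01318.
Darcy-Weisbach: ΔP = f(L/D)(ρV²/2) = 0.01318·(53.1/0.369)·(1730·10.29²/2) = 0.01318·143.9·9.152e+04 = 1.735e+05 Pa.
ΔP = 1.735e+05 Pa = 174 kPa.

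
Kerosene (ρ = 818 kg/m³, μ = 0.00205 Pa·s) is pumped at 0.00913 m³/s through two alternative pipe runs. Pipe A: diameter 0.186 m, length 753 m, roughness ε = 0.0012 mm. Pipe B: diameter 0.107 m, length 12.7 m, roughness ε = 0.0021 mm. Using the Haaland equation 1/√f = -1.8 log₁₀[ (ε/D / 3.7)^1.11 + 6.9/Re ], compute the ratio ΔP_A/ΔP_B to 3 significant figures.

Pipe A: V = Q/A = 0.00913/0.02717 = 0.336 m/s; Re = 2.494e+04; ε/D = 6.45e-06; Haaland → f = 0.02439; ΔP_A = f(L/D)(ρV²/2) = 4559 Pa.
Pipe B: V = Q/A = 0.00913/0.008992 = 1.015 m/s; Re = 4.335e+04; ε/D = 1.96e-05; Haaland → f = 0.02144; ΔP_B = f(L/D)(ρV²/2) = 1073 Pa.
ΔP_A/ΔP_B = 4559/1073 = 4.25.

ΔP_A/ΔP_B ≈ 4.25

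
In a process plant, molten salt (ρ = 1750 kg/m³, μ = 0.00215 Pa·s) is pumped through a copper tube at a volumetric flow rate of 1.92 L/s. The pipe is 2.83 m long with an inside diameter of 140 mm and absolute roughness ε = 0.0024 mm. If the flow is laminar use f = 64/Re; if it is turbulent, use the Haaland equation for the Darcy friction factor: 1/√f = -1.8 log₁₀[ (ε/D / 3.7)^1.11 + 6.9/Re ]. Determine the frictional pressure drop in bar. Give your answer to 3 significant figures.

ΔP ≈ 7.74×10^-5 bar

Q = 1.92 L/s = 1.92/1000 = 0.00192 m³/s.
Cross-sectional area A = πD²/4 = π(0.14)²/4 = 0.01539 m²; mean velocity V = Q/A = 0.00192/0.01539 = 0.1247 m/s.
Reynolds number Re = ρVD/μ = 1750 · 0.1247 · 0.14 / 0.00215 = 1.421e+04.
Re > 4000 → turbulent. Relative roughness ε/D = 2.4e-06/0.14 = 1.71e-05. Haaland: 1/√f = -1.8 log₁₀[(1.71e-05/3.7)^1.11 + 6.9/1.421e+04] = -1.8 log₁₀[1.2e-06 + 0.000485] = 5.963, so f = 0.02812.
Darcy-Weisbach: ΔP = f(L/D)(ρV²/2) = 0.02812·(2.83/0.14)·(1750·0.1247²/2) = 0.02812·20.21·13.61 = 7.738 Pa.
ΔP = 7.738 Pa = 7.74×10^-5 bar.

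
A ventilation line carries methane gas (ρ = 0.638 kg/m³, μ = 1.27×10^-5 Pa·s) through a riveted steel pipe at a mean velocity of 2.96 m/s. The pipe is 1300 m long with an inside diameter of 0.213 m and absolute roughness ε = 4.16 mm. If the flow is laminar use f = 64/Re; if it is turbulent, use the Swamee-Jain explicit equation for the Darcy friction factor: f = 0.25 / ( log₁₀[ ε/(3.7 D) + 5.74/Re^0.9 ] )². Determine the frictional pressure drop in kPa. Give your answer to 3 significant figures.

ΔP ≈ 0.852 kPa

Reynolds number Re = ρVD/μ = 0.638 · 2.96 · 0.213 / 1.27e-05 = 3.167e+04.
Re > 4000 → turbulent. Relative roughness ε/D = 0.00416/0.213 = 0.0195. Swamee-Jain: f = 0.25/(log₁₀[0.0195/3.7 + 5.74/3.167e+04^0.9])² = 0.25/(log₁₀[0.00528 + 0.000511])² = 0.25/(-2.237)² = 0.04994.
Darcy-Weisbach: ΔP = f(L/D)(ρV²/2) = 0.04994·(1300/0.213)·(0.638·2.96²/2) = 0.04994·6103·2.795 = 851.9 Pa.
ΔP = 851.9 Pa = 0.852 kPa.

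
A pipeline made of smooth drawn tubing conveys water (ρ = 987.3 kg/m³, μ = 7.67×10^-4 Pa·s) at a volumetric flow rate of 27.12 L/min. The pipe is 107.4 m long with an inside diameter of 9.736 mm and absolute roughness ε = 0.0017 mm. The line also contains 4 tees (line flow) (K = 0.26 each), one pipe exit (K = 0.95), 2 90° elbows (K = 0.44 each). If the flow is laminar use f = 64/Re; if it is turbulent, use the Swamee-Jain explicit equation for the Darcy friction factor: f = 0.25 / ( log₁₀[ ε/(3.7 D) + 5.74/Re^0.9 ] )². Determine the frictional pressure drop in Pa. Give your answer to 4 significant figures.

ΔP ≈ 4025000 Pa

Q = 27.12 L/min = 27.12/60000 = 0.000452 m³/s.
Cross-sectional area A = πD²/4 = π(0.009736)²/4 = 7.445e-05 m²; mean velocity V = Q/A = 0.000452/7.445e-05 = 6.071 m/s.
Reynolds number Re = ρVD/μ = 987.3 · 6.071 · 0.009736 / 0.000767 = 7.609e+04.
Re > 4000 → turbulent. Relative roughness ε/D = 1.7e-06/0.009736 = 0.000175. Swamee-Jain: f = 0.25/(log₁₀[0.000175/3.7 + 5.74/7.609e+04^0.9])² = 0.25/(log₁₀[4.72e-05 + 0.000232])² = 0.25/(-3.554)² = 0.01979.
Total minor-loss coefficient ΣK = 4·0.26 + 1·0.95 + 2·0.44 = 2.87.
ΔP = [f·L/D + ΣK]·(ρV²/2) = [0.01979·107.4/0.009736 + 2.87]·(987.3·6.071²/2) = [218.3 + 2.87]·1.82e+04 = 4.025e+06 Pa.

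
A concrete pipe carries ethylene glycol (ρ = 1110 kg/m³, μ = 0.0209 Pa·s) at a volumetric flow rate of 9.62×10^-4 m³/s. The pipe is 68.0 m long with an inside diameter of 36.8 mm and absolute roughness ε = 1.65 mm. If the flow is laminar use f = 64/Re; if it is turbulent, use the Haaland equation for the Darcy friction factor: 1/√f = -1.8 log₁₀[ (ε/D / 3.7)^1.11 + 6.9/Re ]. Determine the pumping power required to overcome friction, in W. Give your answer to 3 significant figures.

Cross-sectional area A = πD²/4 = π(0.0368)²/4 = 0.001064 m²; mean velocity V = Q/A = 0.000962/0.001064 = 0.9045 m/s.
Reynolds number Re = ρVD/μ = 1110 · 0.9045 · 0.0368 / 0.0209 = 1768.
Re < 2300 → laminar flow, so f = 64/Re = 64/1768 = 0.0362 (the turbulent correlation is not needed).
Darcy-Weisbach: ΔP = f(L/D)(ρV²/2) = 0.0362·(68/0.0368)·(1110·0.9045²/2) = 0.0362·1848·454 = 3.037e+04 Pa.
Pumping power P = QΔP = 0.000962·3.037e+04 = 29.22 W = 29.2 W.

P ≈ 29.2 W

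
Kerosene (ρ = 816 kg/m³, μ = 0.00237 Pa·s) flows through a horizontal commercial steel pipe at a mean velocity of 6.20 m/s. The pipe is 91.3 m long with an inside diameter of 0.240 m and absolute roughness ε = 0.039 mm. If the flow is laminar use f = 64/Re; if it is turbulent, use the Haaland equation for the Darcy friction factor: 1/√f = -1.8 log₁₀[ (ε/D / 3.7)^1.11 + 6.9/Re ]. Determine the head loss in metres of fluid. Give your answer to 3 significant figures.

Reynolds number Re = ρVD/μ = 816 · 6.2 · 0.24 / 0.00237 = 5.123e+05.
Re > 4000 → turbulent. Relative roughness ε/D = 3.9e-05/0.24 = 0.000162. Haaland: 1/√f = -1.8 log₁₀[(0.000162/3.7)^1.11 + 6.9/5.123e+05] = -1.8 log₁₀[1.46e-05 + 1.35e-05] = 8.194, so f = 0.01489.
Darcy-Weisbach: ΔP = f(L/D)(ρV²/2) = 0.01489·(91.3/0.24)·(816·6.2²/2) = 0.01489·380.4·1.568e+04 = 8.886e+04 Pa.
Head loss h_f = ΔP/(ρg) = 8.886e+04/(816·9.81) = 11.1 m.

h_f ≈ 11.1 m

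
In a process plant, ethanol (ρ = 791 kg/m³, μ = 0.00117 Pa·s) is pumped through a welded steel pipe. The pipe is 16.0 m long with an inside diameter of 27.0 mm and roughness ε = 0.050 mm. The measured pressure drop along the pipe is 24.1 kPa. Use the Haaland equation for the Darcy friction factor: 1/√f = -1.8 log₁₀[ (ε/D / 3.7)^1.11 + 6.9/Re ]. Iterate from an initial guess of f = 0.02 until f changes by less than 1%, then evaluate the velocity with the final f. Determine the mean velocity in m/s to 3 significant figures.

Rearranging Darcy-Weisbach: V = √(2·ΔP·D/(f·L·ρ)). With ε/D = 5e-05/0.027 = 0.00185, iterate starting from f = 0.02:
  f = 0.02 → V = √(2·2.41e+04·0.027/(0.02·16·791)) = 2.267 m/s; Re = ρVD/μ = 4.139e+04; f → 0.02645
  f = 0.02645 → V = 1.972 m/s; Re = 3.599e+04; f → 0.02688
  f = 0.02688 → V = 1.956 m/s; Re = 3.57e+04; f → 0.0269
Converged (Δf/f < 1%). With the final f = 0.0269: V = √(2·2.41e+04·0.027/(0.0269·16·791)) = 1.955 m/s.

V ≈ 1.95 m/s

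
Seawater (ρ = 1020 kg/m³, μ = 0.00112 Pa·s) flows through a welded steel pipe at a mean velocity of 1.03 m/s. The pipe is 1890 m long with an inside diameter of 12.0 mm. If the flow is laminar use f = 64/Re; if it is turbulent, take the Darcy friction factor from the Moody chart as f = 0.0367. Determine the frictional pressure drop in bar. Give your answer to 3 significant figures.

ΔP ≈ 31.3 bar

Reynolds number Re = ρVD/μ = 1020 · 1.03 · 0.012 / 0.00112 = 1.126e+04.
Re > 4000 → turbulent; use the Moody-chart value f = 0.0367.
Darcy-Weisbach: ΔP = f(L/D)(ρV²/2) = 0.0367·(1890/0.012)·(1020·1.03²/2) = 0.0367·1.575e+05·541.1 = 3.127e+06 Pa.
ΔP = 3.127e+06 Pa = 31.3 bar.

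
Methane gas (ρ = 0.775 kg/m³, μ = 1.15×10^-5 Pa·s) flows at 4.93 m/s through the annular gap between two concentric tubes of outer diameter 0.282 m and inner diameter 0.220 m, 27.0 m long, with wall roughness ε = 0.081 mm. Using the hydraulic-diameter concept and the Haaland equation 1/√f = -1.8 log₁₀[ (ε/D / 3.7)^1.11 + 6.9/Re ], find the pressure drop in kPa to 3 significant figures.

ΔP ≈ 0.115 kPa

Hydraulic diameter D_h = 4A/P = D_o - D_i = 0.282 - 0.22 = 0.062 m.
Re = ρVD_h/μ = 0.775·4.93·0.062/1.15e-05 = 2.06e+04.
ε/D_h = 8.1e-05/0.062 = 0.00131; Haaland gives 1/√f = -1.8 log₁₀[0.000147+0.000335] = 5.97, so f = 0.02806.
ΔP = f(L/D_h)(ρV²/2) = 0.02806·27/0.062·9.418 = 115.1 Pa.
ΔP = 0.115 kPa.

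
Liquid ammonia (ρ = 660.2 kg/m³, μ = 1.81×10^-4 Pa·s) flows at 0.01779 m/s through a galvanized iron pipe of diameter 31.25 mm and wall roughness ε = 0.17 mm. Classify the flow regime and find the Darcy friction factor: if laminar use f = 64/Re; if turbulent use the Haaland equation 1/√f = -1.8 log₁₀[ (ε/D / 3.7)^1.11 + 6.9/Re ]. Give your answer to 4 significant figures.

f ≈ 0.03156

Re = ρVD/μ = 660.2·0.01779·0.03125/0.000181 = 2028.
Re < 2300 → laminar, so f = 64/Re = 0.03156 (roughness is irrelevant in laminar flow).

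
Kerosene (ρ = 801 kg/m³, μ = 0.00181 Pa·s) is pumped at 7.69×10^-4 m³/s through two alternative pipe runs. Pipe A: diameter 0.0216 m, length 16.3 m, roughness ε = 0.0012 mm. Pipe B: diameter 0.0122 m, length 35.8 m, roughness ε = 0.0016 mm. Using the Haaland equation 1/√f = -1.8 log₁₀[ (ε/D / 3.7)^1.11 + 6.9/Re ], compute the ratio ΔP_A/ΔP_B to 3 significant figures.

Pipe A: V = Q/A = 0.000769/0.0003664 = 2.099 m/s; Re = 2.006e+04; ε/D = 5.56e-05; Haaland → f = 0.02581; ΔP_A = f(L/D)(ρV²/2) = 3.436e+04 Pa.
Pipe B: V = Q/A = 0.000769/0.0001169 = 6.578 m/s; Re = 3.552e+04; ε/D = 0.000131; Haaland → f = 0.02271; ΔP_B = f(L/D)(ρV²/2) = 1.155e+06 Pa.
ΔP_A/ΔP_B = 3.436e+04/1.155e+06 = 0.0297.

ΔP_A/ΔP_B ≈ 0.0297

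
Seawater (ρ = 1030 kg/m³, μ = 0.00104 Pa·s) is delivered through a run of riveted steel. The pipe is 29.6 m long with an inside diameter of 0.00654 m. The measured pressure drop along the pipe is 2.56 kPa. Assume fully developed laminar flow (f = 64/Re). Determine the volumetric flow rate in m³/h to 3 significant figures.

Q ≈ 0.0134 m³/h

For laminar flow, f = 64/Re with Re = ρVD/μ, so Darcy-Weisbach reduces to ΔP = 32μLV/D². Solving for V: V = ΔP·D²/(32μL) = 2560·(0.00654)²/(32·0.00104·29.6) = 0.1112 m/s.
Check: Re = ρVD/μ = 1030·0.1112·0.00654/0.00104 = 719.9 < 2300, so the laminar assumption holds.
Q = V·A = 0.1112·(π/4·0.00654²) = 3.734e-06 m³/s = 0.0134 m³/h.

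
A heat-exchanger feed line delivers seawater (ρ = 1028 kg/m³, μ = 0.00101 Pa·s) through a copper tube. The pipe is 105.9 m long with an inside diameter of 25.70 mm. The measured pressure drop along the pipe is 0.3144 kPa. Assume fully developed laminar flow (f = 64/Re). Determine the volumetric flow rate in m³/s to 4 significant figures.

For laminar flow, f = 64/Re with Re = ρVD/μ, so Darcy-Weisbach reduces to ΔP = 32μLV/D². Solving for V: V = ΔP·D²/(32μL) = 314.4·(0.0257)²/(32·0.00101·105.9) = 0.06067 m/s.
Check: Re = ρVD/μ = 1028·0.06067·0.0257/0.00101 = 1587 < 2300, so the laminar assumption holds.
Q = V·A = 0.06067·(π/4·0.0257²) = 3.147e-05 m³/s = 3.147×10^-5 m³/s.

Q ≈ 3.147×10^-5 m³/s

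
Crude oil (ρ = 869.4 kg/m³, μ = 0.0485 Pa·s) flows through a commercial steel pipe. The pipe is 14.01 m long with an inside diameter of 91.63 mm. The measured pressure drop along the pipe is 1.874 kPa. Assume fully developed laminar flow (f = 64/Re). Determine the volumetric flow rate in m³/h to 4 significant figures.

For laminar flow, f = 64/Re with Re = ρVD/μ, so Darcy-Weisbach reduces to ΔP = 32μLV/D². Solving for V: V = ΔP·D²/(32μL) = 1874·(0.09163)²/(32·0.0485·14.01) = 0.7236 m/s.
Check: Re = ρVD/μ = 869.4·0.7236·0.09163/0.0485 = 1189 < 2300, so the laminar assumption holds.
Q = V·A = 0.7236·(π/4·0.09163²) = 0.004772 m³/s = 17.18 m³/h.

Q ≈ 17.18 m³/h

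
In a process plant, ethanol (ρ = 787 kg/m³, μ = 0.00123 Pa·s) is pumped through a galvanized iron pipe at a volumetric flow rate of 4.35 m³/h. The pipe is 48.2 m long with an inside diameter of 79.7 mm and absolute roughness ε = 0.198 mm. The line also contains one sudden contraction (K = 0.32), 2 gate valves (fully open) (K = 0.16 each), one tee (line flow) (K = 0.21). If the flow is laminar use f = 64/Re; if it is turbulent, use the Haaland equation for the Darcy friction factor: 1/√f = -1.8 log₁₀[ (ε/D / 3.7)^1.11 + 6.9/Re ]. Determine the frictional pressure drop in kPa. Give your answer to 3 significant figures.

Q = 4.35 m³/h = 4.35/3600 = 0.001208 m³/s.
Cross-sectional area A = πD²/4 = π(0.0797)²/4 = 0.004989 m²; mean velocity V = Q/A = 0.001208/0.004989 = 0.2422 m/s.
Reynolds number Re = ρVD/μ = 787 · 0.2422 · 0.0797 / 0.00123 = 1.235e+04.
Re > 4000 → turbulent. Relative roughness ε/D = 0.000198/0.0797 = 0.00248. Haaland: 1/√f = -1.8 log₁₀[(0.00248/3.7)^1.11 + 6.9/1.235e+04] = -1.8 log₁₀[0.000301 + 0.000559] = 5.519, so f = 0.03284.
Total minor-loss coefficient ΣK = 1·0.32 + 2·0.16 + 1·0.21 = 0.85.
ΔP = [f·L/D + ΣK]·(ρV²/2) = [0.03284·48.2/0.0797 + 0.85]·(787·0.2422²/2) = [19.86 + 0.85]·23.08 = 478 Pa.
ΔP = 478 Pa = 0.478 kPa.

ΔP ≈ 0.478 kPa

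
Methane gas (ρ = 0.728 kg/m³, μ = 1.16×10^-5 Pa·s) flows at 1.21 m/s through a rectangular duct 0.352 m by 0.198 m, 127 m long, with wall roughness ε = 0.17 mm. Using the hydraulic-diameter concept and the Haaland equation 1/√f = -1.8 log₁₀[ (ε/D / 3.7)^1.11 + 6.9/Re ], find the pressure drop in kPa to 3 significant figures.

ΔP ≈ 0.00727 kPa

Hydraulic diameter D_h = 4A/P = 4·(0.352·0.198)/(2·(0.352+0.198)) = 0.2788/1.1 = 0.2534 m.
Re = ρVD_h/μ = 0.728·1.21·0.2534/1.16e-05 = 1.925e+04.
ε/D_h = 0.00017/0.2534 = 0.000671; Haaland gives 1/√f = -1.8 log₁₀[7.03e-05+0.000359] = 6.062, so f = 0.02721.
ΔP = f(L/D_h)(ρV²/2) = 0.02721·127/0.2534·0.5329 = 7.267 Pa.
ΔP = 0.00727 kPa.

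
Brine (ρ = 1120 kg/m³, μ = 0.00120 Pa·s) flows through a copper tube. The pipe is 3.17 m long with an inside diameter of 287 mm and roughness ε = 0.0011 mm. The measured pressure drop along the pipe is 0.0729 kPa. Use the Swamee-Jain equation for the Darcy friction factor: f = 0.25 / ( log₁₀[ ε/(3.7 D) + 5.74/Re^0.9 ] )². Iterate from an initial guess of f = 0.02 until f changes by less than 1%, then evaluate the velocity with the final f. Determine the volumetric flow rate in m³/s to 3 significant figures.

Q ≈ 0.0572 m³/s

Rearranging Darcy-Weisbach: V = √(2·ΔP·D/(f·L·ρ)). With ε/D = 1.1e-06/0.287 = 3.83e-06, iterate starting from f = 0.02:
  f = 0.02 → V = √(2·72.9·0.287/(0.02·3.17·1120)) = 0.7677 m/s; Re = ρVD/μ = 2.056e+05; f → 0.01548
  f = 0.01548 → V = 0.8724 m/s; Re = 2.337e+05; f → 0.01511
  f = 0.01511 → V = 0.8832 m/s; Re = 2.366e+05; f → 0.01508
Converged (Δf/f < 1%). With the final f = 0.01508: V = √(2·72.9·0.287/(0.01508·3.17·1120)) = 0.8842 m/s.
Q = V·A = 0.8842·(π/4·0.287²) = 0.0572 m³/s = 0.0572 m³/s.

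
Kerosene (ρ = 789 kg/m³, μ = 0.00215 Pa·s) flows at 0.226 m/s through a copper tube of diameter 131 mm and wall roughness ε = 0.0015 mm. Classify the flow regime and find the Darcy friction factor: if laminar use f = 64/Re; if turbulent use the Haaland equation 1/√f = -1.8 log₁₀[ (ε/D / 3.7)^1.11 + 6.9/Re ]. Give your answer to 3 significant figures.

Re = ρVD/μ = 789·0.226·0.131/0.00215 = 1.086e+04.
Re > 4000 → turbulent. ε/D = 1.5e-06/0.131 = 1.15e-05; Haaland: 1/√f = -1.8 log₁₀[7.67e-07 + 0.000635] = 5.754, so f = 0.0302.

f ≈ 0.0302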